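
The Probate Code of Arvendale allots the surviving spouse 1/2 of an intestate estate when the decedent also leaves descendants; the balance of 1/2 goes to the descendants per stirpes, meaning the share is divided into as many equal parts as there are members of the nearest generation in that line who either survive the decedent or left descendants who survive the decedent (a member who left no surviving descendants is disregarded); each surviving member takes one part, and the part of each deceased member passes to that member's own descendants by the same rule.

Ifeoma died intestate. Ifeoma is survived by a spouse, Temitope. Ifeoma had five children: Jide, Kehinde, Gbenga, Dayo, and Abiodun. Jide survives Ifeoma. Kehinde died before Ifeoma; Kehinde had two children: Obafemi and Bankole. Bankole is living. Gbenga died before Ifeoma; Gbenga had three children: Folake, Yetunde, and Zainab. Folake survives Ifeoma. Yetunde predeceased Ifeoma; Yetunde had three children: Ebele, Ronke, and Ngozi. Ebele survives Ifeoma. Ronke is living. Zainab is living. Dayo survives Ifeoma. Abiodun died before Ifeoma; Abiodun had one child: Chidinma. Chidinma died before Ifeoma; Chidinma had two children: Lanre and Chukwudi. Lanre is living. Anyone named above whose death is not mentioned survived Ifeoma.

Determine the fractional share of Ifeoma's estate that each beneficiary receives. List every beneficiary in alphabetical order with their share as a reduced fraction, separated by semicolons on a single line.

Temitope, as surviving spouse, takes 1/2.
The remaining 1/2 passes to Ifeoma's descendants per stirpes.
The 1/2 is divided into 5 equal shares of 1/10 among Jide, Kehinde, Gbenga, Dayo, Abiodun.
Jide is living and takes 1/10.
Kehinde predeceased; the 1/10 allotted to Kehinde's branch passes to Kehinde's issue by representation.
The 1/10 is divided into 2 equal shares of 1/20 among Obafemi, Bankole.
Obafemi is living and takes 1/20.
Bankole is living and takes 1/20.
Gbenga predeceased; the 1/10 allotted to Gbenga's branch passes to Gbenga's issue by representation.
The 1/10 is divided into 3 equal shares of 1/30 among Folake, Yetunde, Zainab.
Folake is living and takes 1/30.
Yetunde predeceased; the 1/30 allotted to Yetunde's branch passes to Yetunde's issue by representation.
The 1/30 is divided into 3 equal shares of 1/90 among Ebele, Ronke, Ngozi.
Ebele is living and takes 1/90.
Ronke is living and takes 1/90.
Ngozi is living and takes 1/90.
Zainab is living and takes 1/30.
Dayo is living and takes 1/10.
Abiodun predeceased; the 1/10 allotted to Abiodun's branch passes to Abiodun's issue by representation.
Chidinma's line is the sole branch at this level, so the full 1/10 passes to Chidinma's issue by representation.
The 1/10 is divided into 2 equal shares of 1/20 among Lanre, Chukwudi.
Lanre is living and takes 1/20.
Chukwudi is living and takes 1/20.

Bankole 1/20; Chukwudi 1/20; Dayo 1/10; Ebele 1/90; Folake 1/30; Jide 1/10; Lanre 1/20; Ngozi 1/90; Obafemi 1/20; Ronke 1/90; Temitope 1/2; Zainab 1/30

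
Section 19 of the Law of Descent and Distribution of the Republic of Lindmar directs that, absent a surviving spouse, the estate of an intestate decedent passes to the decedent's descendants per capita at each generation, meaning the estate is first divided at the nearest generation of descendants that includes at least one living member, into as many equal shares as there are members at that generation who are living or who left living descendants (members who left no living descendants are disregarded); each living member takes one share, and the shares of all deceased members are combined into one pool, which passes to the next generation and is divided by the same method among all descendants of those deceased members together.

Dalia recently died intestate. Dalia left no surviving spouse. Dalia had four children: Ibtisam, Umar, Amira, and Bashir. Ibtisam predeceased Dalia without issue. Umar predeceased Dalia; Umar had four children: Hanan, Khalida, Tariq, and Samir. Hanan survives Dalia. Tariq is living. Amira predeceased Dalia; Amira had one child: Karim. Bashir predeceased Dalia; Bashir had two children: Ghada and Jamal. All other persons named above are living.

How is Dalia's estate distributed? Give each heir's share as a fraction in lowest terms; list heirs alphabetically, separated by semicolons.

Ghada 1/7; Hanan 1/7; Jamal 1/7; Karim 1/7; Khalida 1/7; Samir 1/7; Tariq 1/7

There is no surviving spouse, so the entire estate passes to Dalia's descendants per capita at each generation.
No one at generation 1 (Umar, Amira, Bashir) is living; moving to the next generation.
At generation 2 (Hanan, Khalida, Tariq, Samir, Karim, Ghada, Jamal) there are 7 shares of (1)/7 = 1/7 each.
Living: Hanan, Khalida, Tariq, Samir, Karim, Ghada, and Jamal — each takes 1/7.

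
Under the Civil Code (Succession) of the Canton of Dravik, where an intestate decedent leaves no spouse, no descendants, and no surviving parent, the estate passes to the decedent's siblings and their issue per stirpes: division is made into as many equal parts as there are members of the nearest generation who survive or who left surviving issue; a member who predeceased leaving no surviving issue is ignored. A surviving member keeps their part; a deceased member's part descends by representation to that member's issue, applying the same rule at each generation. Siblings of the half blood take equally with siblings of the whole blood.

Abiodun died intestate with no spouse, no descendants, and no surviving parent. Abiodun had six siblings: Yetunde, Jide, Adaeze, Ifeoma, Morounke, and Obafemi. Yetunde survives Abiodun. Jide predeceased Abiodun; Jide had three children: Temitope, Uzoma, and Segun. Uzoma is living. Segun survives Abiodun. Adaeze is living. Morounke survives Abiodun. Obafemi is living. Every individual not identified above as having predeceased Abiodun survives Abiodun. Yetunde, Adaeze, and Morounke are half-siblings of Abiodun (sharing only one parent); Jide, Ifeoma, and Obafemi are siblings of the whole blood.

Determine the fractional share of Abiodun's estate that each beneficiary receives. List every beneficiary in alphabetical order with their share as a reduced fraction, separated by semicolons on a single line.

Adaeze 1/6; Ifeoma 1/6; Morounke 1/6; Obafemi 1/6; Segun 1/18; Temitope 1/18; Uzoma 1/18; Yetunde 1/6

No spouse, descendants, or parent survives, so the estate passes to Abiodun's siblings per stirpes.
Half-blood and whole-blood siblings take equally under the stated rule.
The estate is divided into 6 equal shares of 1/6 among Yetunde, Jide, Adaeze, Ifeoma, Morounke, Obafemi.
Yetunde is living and takes 1/6.
Jide predeceased; the 1/6 allotted to Jide's branch passes to Jide's issue by representation.
The 1/6 is divided into 3 equal shares of 1/18 among Temitope, Uzoma, Segun.
Temitope is living and takes 1/18.
Uzoma is living and takes 1/18.
Segun is living and takes 1/18.
Adaeze is living and takes 1/6.
Ifeoma is living and takes 1/6.
Morounke is living and takes 1/6.
Obafemi is living and takes 1/6.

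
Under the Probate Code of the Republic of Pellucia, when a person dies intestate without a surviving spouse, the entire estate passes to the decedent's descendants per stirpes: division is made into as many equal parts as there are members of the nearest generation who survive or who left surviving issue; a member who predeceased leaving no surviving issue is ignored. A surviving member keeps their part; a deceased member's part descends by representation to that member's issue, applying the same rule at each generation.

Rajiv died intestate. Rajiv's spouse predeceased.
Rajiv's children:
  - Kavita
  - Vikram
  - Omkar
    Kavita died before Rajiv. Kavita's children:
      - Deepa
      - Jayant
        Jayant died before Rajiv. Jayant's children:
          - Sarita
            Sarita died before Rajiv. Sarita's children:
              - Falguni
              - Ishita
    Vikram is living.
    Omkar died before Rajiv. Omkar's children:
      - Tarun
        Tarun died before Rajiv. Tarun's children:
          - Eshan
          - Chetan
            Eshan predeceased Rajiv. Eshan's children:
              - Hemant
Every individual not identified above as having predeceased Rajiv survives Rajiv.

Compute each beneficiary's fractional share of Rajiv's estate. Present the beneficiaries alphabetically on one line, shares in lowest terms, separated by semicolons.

There is no surviving spouse, so the entire estate passes to Rajiv's descendants per stirpes.
The estate is divided into 3 equal shares of 1/3 among Kavita, Vikram, Omkar.
Kavita predeceased; the 1/3 allotted to Kavita's branch passes to Kavita's issue by representation.
The 1/3 is divided into 2 equal shares of 1/6 among Deepa, Jayant.
Deepa is living and takes 1/6.
Jayant predeceased; the 1/6 allotted to Jayant's branch passes to Jayant's issue by representation.
Sarita's line is the sole branch at this level, so the full 1/6 passes to Sarita's issue by representation.
The 1/6 is divided into 2 equal shares of 1/12 among Falguni, Ishita.
Falguni is living and takes 1/12.
Ishita is living and takes 1/12.
Vikram is living and takes 1/3.
Omkar predeceased; the 1/3 allotted to Omkar's branch passes to Omkar's issue by representation.
Tarun's line is the sole branch at this level, so the full 1/3 passes to Tarun's issue by representation.
The 1/3 is divided into 2 equal shares of 1/6 among Eshan, Chetan.
Eshan predeceased; the 1/6 allotted to Eshan's branch passes to Eshan's issue by representation.
Hemant is the sole taker at this level and receives the full 1/6.
Chetan is living and takes 1/6.

Chetan 1/6; Deepa 1/6; Falguni 1/12; Hemant 1/6; Ishita 1/12; Vikram 1/3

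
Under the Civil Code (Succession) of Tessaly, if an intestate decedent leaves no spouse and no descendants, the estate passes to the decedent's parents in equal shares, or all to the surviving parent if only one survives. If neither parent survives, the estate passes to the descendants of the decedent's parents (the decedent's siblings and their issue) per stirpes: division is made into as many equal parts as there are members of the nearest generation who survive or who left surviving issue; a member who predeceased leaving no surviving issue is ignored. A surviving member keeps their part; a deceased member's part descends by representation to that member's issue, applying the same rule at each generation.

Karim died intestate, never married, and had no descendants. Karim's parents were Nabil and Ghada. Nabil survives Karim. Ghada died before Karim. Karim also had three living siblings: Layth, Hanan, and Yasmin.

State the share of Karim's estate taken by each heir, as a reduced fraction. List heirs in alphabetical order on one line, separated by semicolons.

Only one parent, Nabil, survives, so Nabil takes the entire estate. The siblings take nothing because a surviving parent has priority.

Nabil 1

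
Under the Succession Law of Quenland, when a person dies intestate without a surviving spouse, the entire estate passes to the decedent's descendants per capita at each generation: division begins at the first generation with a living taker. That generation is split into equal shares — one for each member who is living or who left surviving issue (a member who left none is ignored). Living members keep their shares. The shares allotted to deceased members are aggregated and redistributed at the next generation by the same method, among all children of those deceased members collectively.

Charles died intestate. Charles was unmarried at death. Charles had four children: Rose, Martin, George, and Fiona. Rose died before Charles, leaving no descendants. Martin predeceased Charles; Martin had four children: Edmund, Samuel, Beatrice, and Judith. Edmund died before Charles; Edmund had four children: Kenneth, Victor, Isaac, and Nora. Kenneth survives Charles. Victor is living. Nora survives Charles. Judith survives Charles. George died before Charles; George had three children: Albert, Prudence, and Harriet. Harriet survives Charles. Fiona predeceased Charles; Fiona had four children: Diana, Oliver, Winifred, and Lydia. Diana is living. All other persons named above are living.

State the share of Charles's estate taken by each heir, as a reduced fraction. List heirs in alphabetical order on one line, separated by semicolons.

There is no surviving spouse, so the entire estate passes to Charles's descendants per capita at each generation.
No one at generation 1 (Martin, George, Fiona) is living; moving to the next generation.
At generation 2 (Edmund, Samuel, Beatrice, Judith, Albert, Prudence, Harriet, Diana, Oliver, Winifred, Lydia) there are 11 shares of (1)/11 = 1/11 each.
Living: Samuel, Beatrice, Judith, Albert, Prudence, Harriet, Diana, Oliver, Winifred, and Lydia — each takes 1/11.
Deceased: Edmund. That 1/11 share is carried to generation 3.
At generation 3 (Kenneth, Victor, Isaac, Nora) there are 4 shares of (1/11)/4 = 1/44 each.
Living: Kenneth, Victor, Isaac, and Nora — each takes 1/44.

Albert 1/11; Beatrice 1/11; Diana 1/11; Harriet 1/11; Isaac 1/44; Judith 1/11; Kenneth 1/44; Lydia 1/11; Nora 1/44; Oliver 1/11; Prudence 1/11; Samuel 1/11; Victor 1/44; Winifred 1/11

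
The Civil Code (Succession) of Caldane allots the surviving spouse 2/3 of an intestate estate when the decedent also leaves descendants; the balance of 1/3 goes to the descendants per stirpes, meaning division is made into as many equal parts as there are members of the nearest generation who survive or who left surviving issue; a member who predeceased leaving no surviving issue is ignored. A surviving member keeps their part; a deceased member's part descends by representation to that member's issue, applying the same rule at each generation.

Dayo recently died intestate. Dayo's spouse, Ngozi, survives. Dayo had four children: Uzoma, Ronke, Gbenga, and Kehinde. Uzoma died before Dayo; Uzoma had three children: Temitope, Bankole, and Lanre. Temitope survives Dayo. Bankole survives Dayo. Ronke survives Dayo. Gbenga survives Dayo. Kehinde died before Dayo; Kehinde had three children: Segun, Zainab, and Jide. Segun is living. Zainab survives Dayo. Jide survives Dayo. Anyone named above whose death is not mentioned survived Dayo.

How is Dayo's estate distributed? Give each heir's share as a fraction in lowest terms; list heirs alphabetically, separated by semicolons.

Bankole 1/36; Gbenga 1/12; Jide 1/36; Lanre 1/36; Ngozi 2/3; Ronke 1/12; Segun 1/36; Temitope 1/36; Zainab 1/36

Ngozi, as surviving spouse, takes 2/3.
The remaining 1/3 passes to Dayo's descendants per stirpes.
The 1/3 is divided into 4 equal shares of 1/12 among Uzoma, Ronke, Gbenga, Kehinde.
Uzoma predeceased; the 1/12 allotted to Uzoma's branch passes to Uzoma's issue by representation.
The 1/12 is divided into 3 equal shares of 1/36 among Temitope, Bankole, Lanre.
Temitope is living and takes 1/36.
Bankole is living and takes 1/36.
Lanre is living and takes 1/36.
Ronke is living and takes 1/12.
Gbenga is living and takes 1/12.
Kehinde predeceased; the 1/12 allotted to Kehinde's branch passes to Kehinde's issue by representation.
The 1/12 is divided into 3 equal shares of 1/36 among Segun, Zainab, Jide.
Segun is living and takes 1/36.
Zainab is living and takes 1/36.
Jide is living and takes 1/36.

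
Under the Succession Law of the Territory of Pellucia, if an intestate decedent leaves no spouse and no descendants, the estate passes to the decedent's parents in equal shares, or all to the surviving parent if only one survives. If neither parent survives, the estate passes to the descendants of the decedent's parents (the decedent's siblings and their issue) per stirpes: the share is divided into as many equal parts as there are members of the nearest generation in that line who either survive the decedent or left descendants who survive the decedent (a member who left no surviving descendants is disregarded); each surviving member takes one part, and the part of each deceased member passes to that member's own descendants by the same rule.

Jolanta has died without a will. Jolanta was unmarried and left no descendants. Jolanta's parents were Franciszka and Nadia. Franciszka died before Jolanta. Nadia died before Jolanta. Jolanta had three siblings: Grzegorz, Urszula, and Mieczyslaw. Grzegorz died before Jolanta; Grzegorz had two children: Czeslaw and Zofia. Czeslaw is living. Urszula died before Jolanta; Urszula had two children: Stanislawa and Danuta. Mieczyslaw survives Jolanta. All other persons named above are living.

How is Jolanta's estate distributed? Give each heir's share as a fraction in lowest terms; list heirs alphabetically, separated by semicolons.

Czeslaw 1/6; Danuta 1/6; Mieczyslaw 1/3; Stanislawa 1/6; Zofia 1/6

Neither parent survives and there are no descendants, so the estate passes to Jolanta's siblings and their issue per stirpes.
The estate is divided into 3 equal shares of 1/3 among Grzegorz, Urszula, Mieczyslaw.
Grzegorz predeceased; the 1/3 allotted to Grzegorz's branch passes to Grzegorz's issue by representation.
The 1/3 is divided into 2 equal shares of 1/6 among Czeslaw, Zofia.
Czeslaw is living and takes 1/6.
Zofia is living and takes 1/6.
Urszula predeceased; the 1/3 allotted to Urszula's branch passes to Urszula's issue by representation.
The 1/3 is divided into 2 equal shares of 1/6 among Stanislawa, Danuta.
Stanislawa is living and takes 1/6.
Danuta is living and takes 1/6.
Mieczyslaw is living and takes 1/3.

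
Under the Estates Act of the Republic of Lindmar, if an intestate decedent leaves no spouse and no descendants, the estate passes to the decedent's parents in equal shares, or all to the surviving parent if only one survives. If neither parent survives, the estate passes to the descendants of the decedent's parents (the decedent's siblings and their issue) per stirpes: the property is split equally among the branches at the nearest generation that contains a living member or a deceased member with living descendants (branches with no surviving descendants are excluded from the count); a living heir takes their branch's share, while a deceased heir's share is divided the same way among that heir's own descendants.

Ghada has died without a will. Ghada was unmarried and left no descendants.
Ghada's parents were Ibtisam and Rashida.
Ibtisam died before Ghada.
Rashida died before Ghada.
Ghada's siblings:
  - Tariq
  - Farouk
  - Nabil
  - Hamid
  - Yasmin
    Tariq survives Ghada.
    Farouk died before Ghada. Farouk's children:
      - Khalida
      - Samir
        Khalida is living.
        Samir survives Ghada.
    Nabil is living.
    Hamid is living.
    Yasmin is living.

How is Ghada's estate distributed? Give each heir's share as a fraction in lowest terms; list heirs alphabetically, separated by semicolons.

Hamid 1/5; Khalida 1/10; Nabil 1/5; Samir 1/10; Tariq 1/5; Yasmin 1/5

Neither parent survives and there are no descendants, so the estate passes to Ghada's siblings and their issue per stirpes.
The estate is divided into 5 equal shares of 1/5 among Tariq, Farouk, Nabil, Hamid, Yasmin.
Tariq is living and takes 1/5.
Farouk predeceased; the 1/5 allotted to Farouk's branch passes to Farouk's issue by representation.
The 1/5 is divided into 2 equal shares of 1/10 among Khalida, Samir.
Khalida is living and takes 1/10.
Samir is living and takes 1/10.
Nabil is living and takes 1/5.
Hamid is living and takes 1/5.
Yasmin is living and takes 1/5.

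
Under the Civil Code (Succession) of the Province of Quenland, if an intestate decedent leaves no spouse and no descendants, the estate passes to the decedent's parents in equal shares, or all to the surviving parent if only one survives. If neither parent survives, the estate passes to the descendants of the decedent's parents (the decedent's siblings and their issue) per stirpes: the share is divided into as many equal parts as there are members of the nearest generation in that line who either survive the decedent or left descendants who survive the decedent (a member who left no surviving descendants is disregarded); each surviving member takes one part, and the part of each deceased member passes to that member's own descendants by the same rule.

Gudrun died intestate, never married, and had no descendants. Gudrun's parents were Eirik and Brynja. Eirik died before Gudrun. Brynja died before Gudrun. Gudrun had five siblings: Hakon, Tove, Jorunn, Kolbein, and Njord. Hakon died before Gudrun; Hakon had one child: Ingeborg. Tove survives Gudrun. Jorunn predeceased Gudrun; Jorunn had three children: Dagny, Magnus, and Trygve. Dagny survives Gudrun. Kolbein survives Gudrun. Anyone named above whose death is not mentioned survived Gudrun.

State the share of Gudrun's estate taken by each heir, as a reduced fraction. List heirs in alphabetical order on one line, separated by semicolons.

Dagny 1/15; Ingeborg 1/5; Kolbein 1/5; Magnus 1/15; Njord 1/5; Tove 1/5; Trygve 1/15

Neither parent survives and there are no descendants, so the estate passes to Gudrun's siblings and their issue per stirpes.
The estate is divided into 5 equal shares of 1/5 among Hakon, Tove, Jorunn, Kolbein, Njord.
Hakon predeceased; the 1/5 allotted to Hakon's branch passes to Hakon's issue by representation.
Ingeborg is the sole taker at this level and receives the full 1/5.
Tove is living and takes 1/5.
Jorunn predeceased; the 1/5 allotted to Jorunn's branch passes to Jorunn's issue by representation.
The 1/5 is divided into 3 equal shares of 1/15 among Dagny, Magnus, Trygve.
Dagny is living and takes 1/15.
Magnus is living and takes 1/15.
Trygve is living and takes 1/15.
Kolbein is living and takes 1/5.
Njord is living and takes 1/5.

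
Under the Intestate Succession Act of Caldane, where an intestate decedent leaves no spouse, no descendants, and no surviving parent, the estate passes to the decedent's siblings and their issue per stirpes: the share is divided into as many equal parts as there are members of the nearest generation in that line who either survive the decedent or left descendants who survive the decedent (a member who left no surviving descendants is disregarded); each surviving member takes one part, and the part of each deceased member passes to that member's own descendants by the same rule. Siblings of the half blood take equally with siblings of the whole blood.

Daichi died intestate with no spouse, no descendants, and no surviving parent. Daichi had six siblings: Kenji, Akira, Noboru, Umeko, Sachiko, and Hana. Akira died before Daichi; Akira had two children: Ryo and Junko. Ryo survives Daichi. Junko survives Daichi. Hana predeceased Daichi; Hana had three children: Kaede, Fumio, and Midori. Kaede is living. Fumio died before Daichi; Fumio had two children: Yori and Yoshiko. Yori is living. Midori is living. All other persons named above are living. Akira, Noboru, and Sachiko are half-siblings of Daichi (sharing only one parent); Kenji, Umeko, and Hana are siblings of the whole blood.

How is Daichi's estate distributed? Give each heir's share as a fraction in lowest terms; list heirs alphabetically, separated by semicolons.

No spouse, descendants, or parent survives, so the estate passes to Daichi's siblings per stirpes.
Half-blood and whole-blood siblings take equally under the stated rule.
The estate is divided into 6 equal shares of 1/6 among Kenji, Akira, Noboru, Umeko, Sachiko, Hana.
Kenji is living and takes 1/6.
Akira predeceased; the 1/6 allotted to Akira's branch passes to Akira's issue by representation.
The 1/6 is divided into 2 equal shares of 1/12 among Ryo, Junko.
Ryo is living and takes 1/12.
Junko is living and takes 1/12.
Noboru is living and takes 1/6.
Umeko is living and takes 1/6.
Sachiko is living and takes 1/6.
Hana predeceased; the 1/6 allotted to Hana's branch passes to Hana's issue by representation.
The 1/6 is divided into 3 equal shares of 1/18 among Kaede, Fumio, Midori.
Kaede is living and takes 1/18.
Fumio predeceased; the 1/18 allotted to Fumio's branch passes to Fumio's issue by representation.
The 1/18 is divided into 2 equal shares of 1/36 among Yori, Yoshiko.
Yori is living and takes 1/36.
Yoshiko is living and takes 1/36.
Midori is living and takes 1/18.

Junko 1/12; Kaede 1/18; Kenji 1/6; Midori 1/18; Noboru 1/6; Ryo 1/12; Sachiko 1/6; Umeko 1/6; Yori 1/36; Yoshiko 1/36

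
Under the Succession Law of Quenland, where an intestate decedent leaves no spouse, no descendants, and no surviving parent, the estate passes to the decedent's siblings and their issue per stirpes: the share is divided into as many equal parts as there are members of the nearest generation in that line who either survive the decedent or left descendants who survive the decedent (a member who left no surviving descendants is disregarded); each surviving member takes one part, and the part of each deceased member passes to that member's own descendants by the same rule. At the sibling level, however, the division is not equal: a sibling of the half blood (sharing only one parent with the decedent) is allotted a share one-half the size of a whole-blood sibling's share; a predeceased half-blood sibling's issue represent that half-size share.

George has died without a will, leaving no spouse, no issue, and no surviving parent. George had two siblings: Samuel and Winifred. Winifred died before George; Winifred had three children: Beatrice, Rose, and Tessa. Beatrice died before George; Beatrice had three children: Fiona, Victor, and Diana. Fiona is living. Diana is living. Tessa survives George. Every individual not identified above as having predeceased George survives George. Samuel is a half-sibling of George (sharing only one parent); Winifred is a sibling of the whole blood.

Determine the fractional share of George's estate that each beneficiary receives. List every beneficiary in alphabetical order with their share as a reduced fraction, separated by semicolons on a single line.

No spouse, descendants, or parent survives, so the estate passes to George's siblings per stirpes.
Half-blood siblings count for one-half the weight of whole-blood siblings at the initial division.
Dividing 1 in proportion to weights (total weight 3/2): Samuel (weight 1/2) → 1/3; Winifred (weight 1) → 2/3.
Samuel is living and takes 1/3.
Winifred predeceased; the 2/3 allotted to Winifred's branch passes to Winifred's issue by representation.
The 2/3 is divided into 3 equal shares of 2/9 among Beatrice, Rose, Tessa.
Beatrice predeceased; the 2/9 allotted to Beatrice's branch passes to Beatrice's issue by representation.
The 2/9 is divided into 3 equal shares of 2/27 among Fiona, Victor, Diana.
Fiona is living and takes 2/27.
Victor is living and takes 2/27.
Diana is living and takes 2/27.
Rose is living and takes 2/9.
Tessa is living and takes 2/9.

Diana 2/27; Fiona 2/27; Rose 2/9; Samuel 1/3; Tessa 2/9; Victor 2/27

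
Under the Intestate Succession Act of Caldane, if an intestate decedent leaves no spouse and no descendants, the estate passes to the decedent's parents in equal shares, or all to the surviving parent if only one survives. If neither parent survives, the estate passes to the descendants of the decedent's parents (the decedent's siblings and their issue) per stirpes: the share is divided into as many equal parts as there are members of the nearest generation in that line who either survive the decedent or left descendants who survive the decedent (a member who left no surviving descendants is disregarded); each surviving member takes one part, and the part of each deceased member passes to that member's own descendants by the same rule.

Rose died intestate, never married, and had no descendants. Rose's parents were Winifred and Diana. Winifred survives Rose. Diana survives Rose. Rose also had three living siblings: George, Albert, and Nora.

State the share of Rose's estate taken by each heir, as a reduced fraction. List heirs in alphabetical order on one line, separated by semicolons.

Diana 1/2; Winifred 1/2

Both parents survive, so Winifred and Diana each take 1/2. The siblings take nothing because a surviving parent has priority.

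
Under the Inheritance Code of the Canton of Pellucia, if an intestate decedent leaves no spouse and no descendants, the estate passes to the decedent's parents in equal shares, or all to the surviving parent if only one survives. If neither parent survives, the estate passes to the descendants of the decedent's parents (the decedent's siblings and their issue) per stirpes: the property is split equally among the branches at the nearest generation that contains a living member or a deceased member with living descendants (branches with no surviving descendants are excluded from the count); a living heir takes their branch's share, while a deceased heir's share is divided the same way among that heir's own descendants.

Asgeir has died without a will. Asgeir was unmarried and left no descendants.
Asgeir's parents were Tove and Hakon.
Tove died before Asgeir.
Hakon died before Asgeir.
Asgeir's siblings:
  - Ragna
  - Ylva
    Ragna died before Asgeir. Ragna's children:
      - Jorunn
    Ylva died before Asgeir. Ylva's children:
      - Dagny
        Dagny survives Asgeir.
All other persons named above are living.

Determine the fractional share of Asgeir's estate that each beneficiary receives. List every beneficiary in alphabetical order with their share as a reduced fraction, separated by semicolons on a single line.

Neither parent survives and there are no descendants, so the estate passes to Asgeir's siblings and their issue per stirpes.
The estate is divided into 2 equal shares of 1/2 among Ragna, Ylva.
Ragna predeceased; the 1/2 allotted to Ragna's branch passes to Ragna's issue by representation.
Jorunn is the sole taker at this level and receives the full 1/2.
Ylva predeceased; the 1/2 allotted to Ylva's branch passes to Ylva's issue by representation.
Dagny is the sole taker at this level and receives the full 1/2.

Dagny 1/2; Jorunn 1/2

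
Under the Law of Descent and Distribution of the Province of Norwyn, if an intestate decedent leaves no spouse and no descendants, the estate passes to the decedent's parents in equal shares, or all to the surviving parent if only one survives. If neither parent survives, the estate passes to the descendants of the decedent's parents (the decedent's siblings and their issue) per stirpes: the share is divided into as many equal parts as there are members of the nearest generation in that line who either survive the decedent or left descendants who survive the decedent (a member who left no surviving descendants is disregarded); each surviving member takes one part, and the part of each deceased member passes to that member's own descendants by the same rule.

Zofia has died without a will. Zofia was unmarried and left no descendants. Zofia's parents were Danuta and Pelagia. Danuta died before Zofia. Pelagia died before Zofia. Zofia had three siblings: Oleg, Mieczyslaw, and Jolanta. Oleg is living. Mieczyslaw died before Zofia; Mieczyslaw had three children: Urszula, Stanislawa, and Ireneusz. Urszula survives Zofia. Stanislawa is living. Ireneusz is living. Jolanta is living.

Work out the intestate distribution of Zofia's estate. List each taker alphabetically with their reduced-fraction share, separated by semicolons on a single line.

Neither parent survives and there are no descendants, so the estate passes to Zofia's siblings and their issue per stirpes.
The estate is divided into 3 equal shares of 1/3 among Oleg, Mieczyslaw, Jolanta.
Oleg is living and takes 1/3.
Mieczyslaw predeceased; the 1/3 allotted to Mieczyslaw's branch passes to Mieczyslaw's issue by representation.
The 1/3 is divided into 3 equal shares of 1/9 among Urszula, Stanislawa, Ireneusz.
Urszula is living and takes 1/9.
Stanislawa is living and takes 1/9.
Ireneusz is living and takes 1/9.
Jolanta is living and takes 1/3.

Ireneusz 1/9; Jolanta 1/3; Oleg 1/3; Stanislawa 1/9; Urszula 1/9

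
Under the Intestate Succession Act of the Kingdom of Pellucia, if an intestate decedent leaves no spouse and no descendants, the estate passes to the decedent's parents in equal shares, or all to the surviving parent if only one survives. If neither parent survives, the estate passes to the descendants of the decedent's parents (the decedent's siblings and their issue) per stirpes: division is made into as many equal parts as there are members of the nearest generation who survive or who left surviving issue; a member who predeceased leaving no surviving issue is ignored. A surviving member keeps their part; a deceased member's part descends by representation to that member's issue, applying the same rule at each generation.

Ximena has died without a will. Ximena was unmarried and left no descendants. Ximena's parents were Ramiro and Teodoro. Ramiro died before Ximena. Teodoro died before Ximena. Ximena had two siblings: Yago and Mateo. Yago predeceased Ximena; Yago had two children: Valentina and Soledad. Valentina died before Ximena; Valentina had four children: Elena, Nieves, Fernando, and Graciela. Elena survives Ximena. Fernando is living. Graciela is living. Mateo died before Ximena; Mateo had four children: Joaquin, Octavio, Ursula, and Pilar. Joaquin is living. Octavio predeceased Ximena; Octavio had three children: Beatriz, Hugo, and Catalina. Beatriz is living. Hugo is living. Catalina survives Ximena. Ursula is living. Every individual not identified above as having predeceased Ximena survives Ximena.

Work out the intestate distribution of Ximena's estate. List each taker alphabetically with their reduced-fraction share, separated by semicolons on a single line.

Neither parent survives and there are no descendants, so the estate passes to Ximena's siblings and their issue per stirpes.
The estate is divided into 2 equal shares of 1/2 among Yago, Mateo.
Yago predeceased; the 1/2 allotted to Yago's branch passes to Yago's issue by representation.
The 1/2 is divided into 2 equal shares of 1/4 among Valentina, Soledad.
Valentina predeceased; the 1/4 allotted to Valentina's branch passes to Valentina's issue by representation.
The 1/4 is divided into 4 equal shares of 1/16 among Elena, Nieves, Fernando, Graciela.
Elena is living and takes 1/16.
Nieves is living and takes 1/16.
Fernando is living and takes 1/16.
Graciela is living and takes 1/16.
Soledad is living and takes 1/4.
Mateo predeceased; the 1/2 allotted to Mateo's branch passes to Mateo's issue by representation.
The 1/2 is divided into 4 equal shares of 1/8 among Joaquin, Octavio, Ursula, Pilar.
Joaquin is living and takes 1/8.
Octavio predeceased; the 1/8 allotted to Octavio's branch passes to Octavio's issue by representation.
The 1/8 is divided into 3 equal shares of 1/24 among Beatriz, Hugo, Catalina.
Beatriz is living and takes 1/24.
Hugo is living and takes 1/24.
Catalina is living and takes 1/24.
Ursula is living and takes 1/8.
Pilar is living and takes 1/8.

Beatriz 1/24; Catalina 1/24; Elena 1/16; Fernando 1/16; Graciela 1/16; Hugo 1/24; Joaquin 1/8; Nieves 1/16; Pilar 1/8; Soledad 1/4; Ursula 1/8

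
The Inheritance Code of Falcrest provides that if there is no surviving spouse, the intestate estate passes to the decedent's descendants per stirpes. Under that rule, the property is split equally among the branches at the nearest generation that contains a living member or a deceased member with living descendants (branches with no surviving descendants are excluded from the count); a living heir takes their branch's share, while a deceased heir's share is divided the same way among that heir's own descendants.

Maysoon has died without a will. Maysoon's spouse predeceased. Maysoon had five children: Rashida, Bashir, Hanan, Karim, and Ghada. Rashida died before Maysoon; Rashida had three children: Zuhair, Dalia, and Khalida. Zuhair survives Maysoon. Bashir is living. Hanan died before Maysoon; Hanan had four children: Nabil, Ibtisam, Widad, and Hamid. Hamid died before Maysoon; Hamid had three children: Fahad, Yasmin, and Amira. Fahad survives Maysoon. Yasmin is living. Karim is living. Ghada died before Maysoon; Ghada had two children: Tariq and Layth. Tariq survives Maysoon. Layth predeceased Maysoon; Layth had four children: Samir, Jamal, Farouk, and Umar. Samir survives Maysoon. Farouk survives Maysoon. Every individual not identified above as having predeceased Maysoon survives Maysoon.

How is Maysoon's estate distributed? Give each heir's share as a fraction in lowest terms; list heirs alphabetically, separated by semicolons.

There is no surviving spouse, so the entire estate passes to Maysoon's descendants per stirpes.
The estate is divided into 5 equal shares of 1/5 among Rashida, Bashir, Hanan, Karim, Ghada.
Rashida predeceased; the 1/5 allotted to Rashida's branch passes to Rashida's issue by representation.
The 1/5 is divided into 3 equal shares of 1/15 among Zuhair, Dalia, Khalida.
Zuhair is living and takes 1/15.
Dalia is living and takes 1/15.
Khalida is living and takes 1/15.
Bashir is living and takes 1/5.
Hanan predeceased; the 1/5 allotted to Hanan's branch passes to Hanan's issue by representation.
The 1/5 is divided into 4 equal shares of 1/20 among Nabil, Ibtisam, Widad, Hamid.
Nabil is living and takes 1/20.
Ibtisam is living and takes 1/20.
Widad is living and takes 1/20.
Hamid predeceased; the 1/20 allotted to Hamid's branch passes to Hamid's issue by representation.
The 1/20 is divided into 3 equal shares of 1/60 among Fahad, Yasmin, Amira.
Fahad is living and takes 1/60.
Yasmin is living and takes 1/60.
Amira is living and takes 1/60.
Karim is living and takes 1/5.
Ghada predeceased; the 1/5 allotted to Ghada's branch passes to Ghada's issue by representation.
The 1/5 is divided into 2 equal shares of 1/10 among Tariq, Layth.
Tariq is living and takes 1/10.
Layth predeceased; the 1/10 allotted to Layth's branch passes to Layth's issue by representation.
The 1/10 is divided into 4 equal shares of 1/40 among Samir, Jamal, Farouk, Umar.
Samir is living and takes 1/40.
Jamal is living and takes 1/40.
Farouk is living and takes 1/40.
Umar is living and takes 1/40.

Amira 1/60; Bashir 1/5; Dalia 1/15; Fahad 1/60; Farouk 1/40; Ibtisam 1/20; Jamal 1/40; Karim 1/5; Khalida 1/15; Nabil 1/20; Samir 1/40; Tariq 1/10; Umar 1/40; Widad 1/20; Yasmin 1/60; Zuhair 1/15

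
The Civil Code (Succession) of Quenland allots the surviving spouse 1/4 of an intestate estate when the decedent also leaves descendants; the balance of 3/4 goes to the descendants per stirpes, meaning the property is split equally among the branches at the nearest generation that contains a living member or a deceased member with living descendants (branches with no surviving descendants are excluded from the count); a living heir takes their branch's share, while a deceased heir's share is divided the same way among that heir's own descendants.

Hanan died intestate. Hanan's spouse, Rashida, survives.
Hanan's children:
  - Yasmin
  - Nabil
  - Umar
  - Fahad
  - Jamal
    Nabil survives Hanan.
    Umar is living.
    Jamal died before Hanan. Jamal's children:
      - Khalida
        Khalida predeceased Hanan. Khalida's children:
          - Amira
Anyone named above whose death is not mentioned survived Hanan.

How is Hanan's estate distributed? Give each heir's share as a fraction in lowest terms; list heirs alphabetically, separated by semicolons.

Amira 3/20; Fahad 3/20; Nabil 3/20; Rashida 1/4; Umar 3/20; Yasmin 3/20

Rashida, as surviving spouse, takes 1/4.
The remaining 3/4 passes to Hanan's descendants per stirpes.
The 3/4 is divided into 5 equal shares of 3/20 among Yasmin, Nabil, Umar, Fahad, Jamal.
Yasmin is living and takes 3/20.
Nabil is living and takes 3/20.
Umar is living and takes 3/20.
Fahad is living and takes 3/20.
Jamal predeceased; the 3/20 allotted to Jamal's branch passes to Jamal's issue by representation.
Khalida's line is the sole branch at this level, so the full 3/20 passes to Khalida's issue by representation.
Amira is the sole taker at this level and receives the full 3/20.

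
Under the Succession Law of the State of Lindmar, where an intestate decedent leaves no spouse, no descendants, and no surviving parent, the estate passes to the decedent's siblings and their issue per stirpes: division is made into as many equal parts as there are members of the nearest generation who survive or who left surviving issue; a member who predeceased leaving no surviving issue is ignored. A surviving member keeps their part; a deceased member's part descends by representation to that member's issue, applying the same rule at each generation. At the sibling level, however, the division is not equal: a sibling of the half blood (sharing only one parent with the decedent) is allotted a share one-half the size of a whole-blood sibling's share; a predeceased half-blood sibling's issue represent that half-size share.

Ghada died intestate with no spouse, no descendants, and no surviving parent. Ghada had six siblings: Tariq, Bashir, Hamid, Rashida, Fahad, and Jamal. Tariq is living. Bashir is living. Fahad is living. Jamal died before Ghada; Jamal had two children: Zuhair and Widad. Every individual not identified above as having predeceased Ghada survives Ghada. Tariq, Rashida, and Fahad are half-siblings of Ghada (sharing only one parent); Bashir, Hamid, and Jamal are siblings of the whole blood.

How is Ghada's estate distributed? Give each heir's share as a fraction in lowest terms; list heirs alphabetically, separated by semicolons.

No spouse, descendants, or parent survives, so the estate passes to Ghada's siblings per stirpes.
Half-blood siblings count for one-half the weight of whole-blood siblings at the initial division.
Dividing 1 in proportion to weights (total weight 9/2): Tariq (weight 1/2) → 1/9; Bashir (weight 1) → 2/9; Hamid (weight 1) → 2/9; Rashida (weight 1/2) → 1/9; Fahad (weight 1/2) → 1/9; Jamal (weight 1) → 2/9.
Tariq is living and takes 1/9.
Bashir is living and takes 2/9.
Hamid is living and takes 2/9.
Rashida is living and takes 1/9.
Fahad is living and takes 1/9.
Jamal predeceased; the 2/9 allotted to Jamal's branch passes to Jamal's issue by representation.
The 2/9 is divided into 2 equal shares of 1/9 among Zuhair, Widad.
Zuhair is living and takes 1/9.
Widad is living and takes 1/9.

Bashir 2/9; Fahad 1/9; Hamid 2/9; Rashida 1/9; Tariq 1/9; Widad 1/9; Zuhair 1/9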